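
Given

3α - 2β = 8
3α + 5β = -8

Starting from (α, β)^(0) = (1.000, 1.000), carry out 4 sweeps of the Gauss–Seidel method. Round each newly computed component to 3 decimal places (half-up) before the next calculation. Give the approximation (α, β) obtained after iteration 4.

(1.003, -2.202)

Iteration 1:
  α = (8 - (-2)·1.000) / (3) = 3.333
  β = (-8 - (3)·3.333) / (5) = -3.600
Iteration 2:
  α = (8 - (-2)·-3.600) / (3) = 0.267
  β = (-8 - (3)·0.267) / (5) = -1.760
Iteration 3:
  α = (8 - (-2)·-1.760) / (3) = 1.493
  β = (-8 - (3)·1.493) / (5) = -2.496
Iteration 4:
  α = (8 - (-2)·-2.496) / (3) = 1.003
  β = (-8 - (3)·1.003) / (5) = -2.202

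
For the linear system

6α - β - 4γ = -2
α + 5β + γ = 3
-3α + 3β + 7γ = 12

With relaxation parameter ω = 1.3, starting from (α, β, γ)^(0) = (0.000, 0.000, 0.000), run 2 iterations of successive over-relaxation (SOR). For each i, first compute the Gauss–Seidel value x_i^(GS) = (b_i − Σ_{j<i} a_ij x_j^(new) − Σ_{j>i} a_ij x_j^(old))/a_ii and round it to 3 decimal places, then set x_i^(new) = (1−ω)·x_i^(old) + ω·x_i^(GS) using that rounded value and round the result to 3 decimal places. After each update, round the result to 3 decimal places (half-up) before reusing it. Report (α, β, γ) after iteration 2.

(1.182, -0.182, 2.542)

Iteration 1:
  α: GS value = (-2 - (-1)·0.000 - (-4)·0.000) / (6) = -0.333;  α ← (1−ω)·0.000 + ω·-0.333 = -0.433
  β: GS value = (3 - (1)·-0.433 - (1)·0.000) / (5) = 0.687;  β ← (1−ω)·0.000 + ω·0.687 = 0.893
  γ: GS value = (12 - (-3)·-0.433 - (3)·0.893) / (7) = 1.146;  γ ← (1−ω)·0.000 + ω·1.146 = 1.490
Iteration 2:
  α: GS value = (-2 - (-1)·0.893 - (-4)·1.490) / (6) = 0.809;  α ← (1−ω)·-0.433 + ω·0.809 = 1.182
  β: GS value = (3 - (1)·1.182 - (1)·1.490) / (5) = 0.066;  β ← (1−ω)·0.893 + ω·0.066 = -0.182
  γ: GS value = (12 - (-3)·1.182 - (3)·-0.182) / (7) = 2.299;  γ ← (1−ω)·1.490 + ω·2.299 = 2.542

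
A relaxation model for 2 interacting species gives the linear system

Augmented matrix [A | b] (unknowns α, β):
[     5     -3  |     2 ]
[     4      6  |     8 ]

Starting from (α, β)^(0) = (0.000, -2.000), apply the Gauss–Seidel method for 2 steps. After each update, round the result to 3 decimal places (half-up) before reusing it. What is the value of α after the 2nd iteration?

Iteration 1:
  α = (2 - (-3)·-2.000) / (5) = -0.800
  β = (8 - (4)·-0.800) / (6) = 1.867
Iteration 2:
  α = (2 - (-3)·1.867) / (5) = 1.520
  β = (8 - (4)·1.520) / (6) = 0.320

1.520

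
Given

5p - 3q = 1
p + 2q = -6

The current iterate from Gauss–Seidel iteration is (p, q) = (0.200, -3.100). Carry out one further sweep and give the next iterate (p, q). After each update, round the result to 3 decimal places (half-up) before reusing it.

(-1.660, -2.170)

One sweep:
  p = (1 - (-3)·-3.100) / (5) = -1.660
  q = (-6 - (1)·-1.660) / (2) = -2.170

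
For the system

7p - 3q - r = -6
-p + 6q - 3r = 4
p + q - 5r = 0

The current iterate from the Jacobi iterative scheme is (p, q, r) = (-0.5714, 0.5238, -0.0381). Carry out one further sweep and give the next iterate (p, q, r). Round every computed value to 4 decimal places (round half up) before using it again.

(-0.6381, 0.5524, -0.0095)

One sweep:
  p = (-6 - (-3)·0.5238 - (-1)·-0.0381) / (7) = -0.6381
  q = (4 - (-1)·-0.5714 - (-3)·-0.0381) / (6) = 0.5524
  r = (0 - (1)·-0.5714 - (1)·0.5238) / (-5) = -0.0095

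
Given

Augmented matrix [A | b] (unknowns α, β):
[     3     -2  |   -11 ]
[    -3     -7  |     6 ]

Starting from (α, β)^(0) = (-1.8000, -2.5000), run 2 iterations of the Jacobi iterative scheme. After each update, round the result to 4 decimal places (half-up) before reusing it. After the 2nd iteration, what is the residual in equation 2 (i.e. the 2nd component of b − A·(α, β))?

Iteration 1:
  α = (-11 - (-2)·-2.5000) / (3) = -5.3333
  β = (6 - (-3)·-1.8000) / (-7) = -0.0857
Iteration 2:
  α = (-11 - (-2)·-0.0857) / (3) = -3.7238
  β = (6 - (-3)·-5.3333) / (-7) = 1.4286
Residual b − A·x = (3.0286, 4.8288)

4.8288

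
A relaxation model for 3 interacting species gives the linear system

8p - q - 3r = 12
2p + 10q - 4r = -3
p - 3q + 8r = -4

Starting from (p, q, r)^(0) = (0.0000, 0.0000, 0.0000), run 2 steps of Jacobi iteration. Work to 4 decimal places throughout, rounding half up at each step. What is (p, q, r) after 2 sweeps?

(1.2750, -0.8000, -0.8000)

Iteration 1:
  p = (12 - (-1)·0.0000 - (-3)·0.0000) / (8) = 1.5000
  q = (-3 - (2)·0.0000 - (-4)·0.0000) / (10) = -0.3000
  r = (-4 - (1)·0.0000 - (-3)·0.0000) / (8) = -0.5000
Iteration 2:
  p = (12 - (-1)·-0.3000 - (-3)·-0.5000) / (8) = 1.2750
  q = (-3 - (2)·1.5000 - (-4)·-0.5000) / (10) = -0.8000
  r = (-4 - (1)·1.5000 - (-3)·-0.3000) / (8) = -0.8000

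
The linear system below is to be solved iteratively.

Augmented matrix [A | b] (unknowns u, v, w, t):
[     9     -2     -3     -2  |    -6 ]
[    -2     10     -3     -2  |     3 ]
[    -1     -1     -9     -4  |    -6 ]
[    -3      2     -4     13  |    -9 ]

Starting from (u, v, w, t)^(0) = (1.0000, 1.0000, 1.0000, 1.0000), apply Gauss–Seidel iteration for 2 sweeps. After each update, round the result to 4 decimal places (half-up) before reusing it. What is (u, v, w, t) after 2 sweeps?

(-0.6126, 0.0617, 1.0642, -0.5157)

Iteration 1:
  u = (-6 - (-2)·1.0000 - (-3)·1.0000 - (-2)·1.0000) / (9) = 0.1111
  v = (3 - (-2)·0.1111 - (-3)·1.0000 - (-2)·1.0000) / (10) = 0.8222
  w = (-6 - (-1)·0.1111 - (-1)·0.8222 - (-4)·1.0000) / (-9) = 0.1185
  t = (-9 - (-3)·0.1111 - (2)·0.8222 - (-4)·0.1185) / (13) = -0.7567
Iteration 2:
  u = (-6 - (-2)·0.8222 - (-3)·0.1185 - (-2)·-0.7567) / (9) = -0.6126
  v = (3 - (-2)·-0.6126 - (-3)·0.1185 - (-2)·-0.7567) / (10) = 0.0617
  w = (-6 - (-1)·-0.6126 - (-1)·0.0617 - (-4)·-0.7567) / (-9) = 1.0642
  t = (-9 - (-3)·-0.6126 - (2)·0.0617 - (-4)·1.0642) / (13) = -0.5157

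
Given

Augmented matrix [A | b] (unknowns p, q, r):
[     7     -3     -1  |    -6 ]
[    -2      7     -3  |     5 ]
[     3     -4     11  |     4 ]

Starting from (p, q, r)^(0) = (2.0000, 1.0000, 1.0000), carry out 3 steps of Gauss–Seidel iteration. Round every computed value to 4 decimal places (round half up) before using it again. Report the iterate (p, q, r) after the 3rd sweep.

Iteration 1:
  p = (-6 - (-3)·1.0000 - (-1)·1.0000) / (7) = -0.2857
  q = (5 - (-2)·-0.2857 - (-3)·1.0000) / (7) = 1.0612
  r = (4 - (3)·-0.2857 - (-4)·1.0612) / (11) = 0.8274
Iteration 2:
  p = (-6 - (-3)·1.0612 - (-1)·0.8274) / (7) = -0.2841
  q = (5 - (-2)·-0.2841 - (-3)·0.8274) / (7) = 0.9877
  r = (4 - (3)·-0.2841 - (-4)·0.9877) / (11) = 0.8003
Iteration 3:
  p = (-6 - (-3)·0.9877 - (-1)·0.8003) / (7) = -0.3195
  q = (5 - (-2)·-0.3195 - (-3)·0.8003) / (7) = 0.9660
  r = (4 - (3)·-0.3195 - (-4)·0.9660) / (11) = 0.8020

(-0.3195, 0.9660, 0.8020)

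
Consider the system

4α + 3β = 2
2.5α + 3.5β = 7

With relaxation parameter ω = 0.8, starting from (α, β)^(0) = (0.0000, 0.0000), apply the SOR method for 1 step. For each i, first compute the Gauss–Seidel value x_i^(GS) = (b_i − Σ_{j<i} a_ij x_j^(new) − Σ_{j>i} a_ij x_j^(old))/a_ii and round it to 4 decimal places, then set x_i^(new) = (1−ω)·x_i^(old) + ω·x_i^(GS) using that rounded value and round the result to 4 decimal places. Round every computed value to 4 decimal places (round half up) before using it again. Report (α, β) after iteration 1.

(0.4000, 1.3714)

Iteration 1:
  α: GS value = (2 - (3)·0.0000) / (4) = 0.5000;  α ← (1−ω)·0.0000 + ω·0.5000 = 0.4000
  β: GS value = (7 - (2.5)·0.4000) / (3.5) = 1.7143;  β ← (1−ω)·0.0000 + ω·1.7143 = 1.3714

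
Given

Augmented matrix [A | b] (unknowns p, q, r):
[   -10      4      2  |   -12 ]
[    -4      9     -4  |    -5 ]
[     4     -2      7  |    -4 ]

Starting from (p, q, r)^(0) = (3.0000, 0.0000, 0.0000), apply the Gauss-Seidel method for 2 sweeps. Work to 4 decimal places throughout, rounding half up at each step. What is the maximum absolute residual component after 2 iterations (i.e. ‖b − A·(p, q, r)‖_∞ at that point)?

2.7994

Iteration 1:
  p = (-12 - (4)·0.0000 - (2)·0.0000) / (-10) = 1.2000
  q = (-5 - (-4)·1.2000 - (-4)·0.0000) / (9) = -0.0222
  r = (-4 - (4)·1.2000 - (-2)·-0.0222) / (7) = -1.2635
Iteration 2:
  p = (-12 - (4)·-0.0222 - (2)·-1.2635) / (-10) = 0.9384
  q = (-5 - (-4)·0.9384 - (-4)·-1.2635) / (9) = -0.7000
  r = (-4 - (4)·0.9384 - (-2)·-0.7000) / (7) = -1.3077
Residual b − A·x = (2.7994, -0.1772, 0.0003); ∞-norm = 2.7994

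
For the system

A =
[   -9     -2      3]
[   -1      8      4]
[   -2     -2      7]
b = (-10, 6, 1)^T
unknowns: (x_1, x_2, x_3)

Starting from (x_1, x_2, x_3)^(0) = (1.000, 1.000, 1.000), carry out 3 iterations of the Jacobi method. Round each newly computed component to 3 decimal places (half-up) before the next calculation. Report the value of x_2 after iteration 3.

0.609

Iteration 1:
  x_1 = (-10 - (-2)·1.000 - (3)·1.000) / (-9) = 1.222
  x_2 = (6 - (-1)·1.000 - (4)·1.000) / (8) = 0.375
  x_3 = (1 - (-2)·1.000 - (-2)·1.000) / (7) = 0.714
Iteration 2:
  x_1 = (-10 - (-2)·0.375 - (3)·0.714) / (-9) = 1.266
  x_2 = (6 - (-1)·1.222 - (4)·0.714) / (8) = 0.546
  x_3 = (1 - (-2)·1.222 - (-2)·0.375) / (7) = 0.599
Iteration 3:
  x_1 = (-10 - (-2)·0.546 - (3)·0.599) / (-9) = 1.189
  x_2 = (6 - (-1)·1.266 - (4)·0.599) / (8) = 0.609
  x_3 = (1 - (-2)·1.266 - (-2)·0.546) / (7) = 0.661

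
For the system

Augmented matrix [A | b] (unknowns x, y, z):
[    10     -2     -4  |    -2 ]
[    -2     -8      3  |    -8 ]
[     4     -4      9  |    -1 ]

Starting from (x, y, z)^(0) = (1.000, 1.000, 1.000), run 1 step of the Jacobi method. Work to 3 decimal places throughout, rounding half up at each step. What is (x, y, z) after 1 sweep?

(0.400, 1.125, -0.111)

Iteration 1:
  x = (-2 - (-2)·1.000 - (-4)·1.000) / (10) = 0.400
  y = (-8 - (-2)·1.000 - (3)·1.000) / (-8) = 1.125
  z = (-1 - (4)·1.000 - (-4)·1.000) / (9) = -0.111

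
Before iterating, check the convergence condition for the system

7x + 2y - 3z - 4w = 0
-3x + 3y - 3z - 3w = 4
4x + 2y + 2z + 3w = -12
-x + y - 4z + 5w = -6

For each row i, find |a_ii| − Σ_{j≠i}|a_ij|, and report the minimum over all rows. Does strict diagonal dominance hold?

row 1: |7| − (2+3+4) = -2
row 2: |3| − (3+3+3) = -6
row 3: |2| − (4+2+3) = -7
row 4: |5| − (1+1+4) = -1
minimum over rows = -7 → not strictly diagonally dominant

-7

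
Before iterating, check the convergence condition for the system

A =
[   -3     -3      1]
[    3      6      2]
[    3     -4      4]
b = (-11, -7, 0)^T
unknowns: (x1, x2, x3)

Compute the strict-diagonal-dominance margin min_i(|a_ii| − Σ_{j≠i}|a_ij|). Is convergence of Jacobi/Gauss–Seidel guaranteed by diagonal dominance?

row 1: |-3| − (3+1) = -1
row 2: |6| − (3+2) = 1
row 3: |4| − (3+4) = -3
minimum over rows = -3 → not strictly diagonally dominant

-3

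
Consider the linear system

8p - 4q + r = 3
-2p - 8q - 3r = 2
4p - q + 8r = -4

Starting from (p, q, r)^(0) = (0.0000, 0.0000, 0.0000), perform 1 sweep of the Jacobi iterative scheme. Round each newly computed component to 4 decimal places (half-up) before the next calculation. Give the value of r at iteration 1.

Iteration 1:
  p = (3 - (-4)·0.0000 - (1)·0.0000) / (8) = 0.3750
  q = (2 - (-2)·0.0000 - (-3)·0.0000) / (-8) = -0.2500
  r = (-4 - (4)·0.0000 - (-1)·0.0000) / (8) = -0.5000

-0.5000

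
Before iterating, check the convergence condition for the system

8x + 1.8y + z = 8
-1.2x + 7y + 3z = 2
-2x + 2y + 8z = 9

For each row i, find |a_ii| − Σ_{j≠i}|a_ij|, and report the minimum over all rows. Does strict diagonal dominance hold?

2.8

row 1: |8| − (1.8+1) = 5.2
row 2: |7| − (1.2+3) = 2.8
row 3: |8| − (2+2) = 4
minimum over rows = 2.8 → strictly diagonally dominant (convergence guaranteed)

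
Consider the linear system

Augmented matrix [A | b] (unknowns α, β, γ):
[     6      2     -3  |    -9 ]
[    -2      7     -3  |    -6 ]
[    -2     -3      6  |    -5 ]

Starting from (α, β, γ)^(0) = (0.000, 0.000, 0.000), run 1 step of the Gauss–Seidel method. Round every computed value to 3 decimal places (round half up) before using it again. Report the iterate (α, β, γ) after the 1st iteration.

Iteration 1:
  α = (-9 - (2)·0.000 - (-3)·0.000) / (6) = -1.500
  β = (-6 - (-2)·-1.500 - (-3)·0.000) / (7) = -1.286
  γ = (-5 - (-2)·-1.500 - (-3)·-1.286) / (6) = -1.976

(-1.500, -1.286, -1.976)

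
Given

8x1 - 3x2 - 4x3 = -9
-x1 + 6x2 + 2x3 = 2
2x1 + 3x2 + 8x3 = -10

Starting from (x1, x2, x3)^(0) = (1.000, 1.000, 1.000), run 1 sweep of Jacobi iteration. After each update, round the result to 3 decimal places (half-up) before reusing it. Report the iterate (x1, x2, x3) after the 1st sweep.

(-0.250, 0.167, -1.875)

Iteration 1:
  x1 = (-9 - (-3)·1.000 - (-4)·1.000) / (8) = -0.250
  x2 = (2 - (-1)·1.000 - (2)·1.000) / (6) = 0.167
  x3 = (-10 - (2)·1.000 - (3)·1.000) / (8) = -1.875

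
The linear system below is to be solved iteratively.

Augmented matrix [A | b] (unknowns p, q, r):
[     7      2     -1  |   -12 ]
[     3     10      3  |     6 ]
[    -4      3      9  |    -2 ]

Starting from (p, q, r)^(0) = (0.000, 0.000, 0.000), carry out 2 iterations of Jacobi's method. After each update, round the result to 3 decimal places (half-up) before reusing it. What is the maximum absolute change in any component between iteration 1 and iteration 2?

0.962

Iteration 1:
  p = (-12 - (2)·0.000 - (-1)·0.000) / (7) = -1.714
  q = (6 - (3)·0.000 - (3)·0.000) / (10) = 0.600
  r = (-2 - (-4)·0.000 - (3)·0.000) / (9) = -0.222
Iteration 2:
  p = (-12 - (2)·0.600 - (-1)·-0.222) / (7) = -1.917
  q = (6 - (3)·-1.714 - (3)·-0.222) / (10) = 1.181
  r = (-2 - (-4)·-1.714 - (3)·0.600) / (9) = -1.184
Change: (-0.203, 0.581, -0.962) → max |·| = 0.962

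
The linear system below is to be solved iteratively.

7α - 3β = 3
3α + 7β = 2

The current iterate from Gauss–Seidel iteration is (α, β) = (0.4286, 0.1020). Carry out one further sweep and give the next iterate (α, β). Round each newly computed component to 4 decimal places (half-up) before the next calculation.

One sweep:
  α = (3 - (-3)·0.1020) / (7) = 0.4723
  β = (2 - (3)·0.4723) / (7) = 0.0833

(0.4723, 0.0833)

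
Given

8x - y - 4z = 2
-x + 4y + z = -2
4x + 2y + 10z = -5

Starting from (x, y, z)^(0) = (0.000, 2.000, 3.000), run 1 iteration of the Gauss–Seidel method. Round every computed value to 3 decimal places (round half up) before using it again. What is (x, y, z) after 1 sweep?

Iteration 1:
  x = (2 - (-1)·2.000 - (-4)·3.000) / (8) = 2.000
  y = (-2 - (-1)·2.000 - (1)·3.000) / (4) = -0.750
  z = (-5 - (4)·2.000 - (2)·-0.750) / (10) = -1.150

(2.000, -0.750, -1.150)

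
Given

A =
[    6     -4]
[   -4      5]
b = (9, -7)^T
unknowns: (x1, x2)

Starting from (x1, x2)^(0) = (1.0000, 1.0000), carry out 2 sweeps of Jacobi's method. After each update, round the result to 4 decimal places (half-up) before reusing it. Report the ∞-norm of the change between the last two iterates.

Iteration 1:
  x1 = (9 - (-4)·1.0000) / (6) = 2.1667
  x2 = (-7 - (-4)·1.0000) / (5) = -0.6000
Iteration 2:
  x1 = (9 - (-4)·-0.6000) / (6) = 1.1000
  x2 = (-7 - (-4)·2.1667) / (5) = 0.3334
Change: (-1.0667, 0.9334) → max |·| = 1.0667

1.0667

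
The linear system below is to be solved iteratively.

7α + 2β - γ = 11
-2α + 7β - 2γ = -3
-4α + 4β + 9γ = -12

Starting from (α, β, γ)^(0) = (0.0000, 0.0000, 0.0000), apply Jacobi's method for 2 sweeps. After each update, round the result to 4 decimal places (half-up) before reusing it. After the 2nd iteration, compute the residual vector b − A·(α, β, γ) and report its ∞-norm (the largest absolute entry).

1.6415

Iteration 1:
  α = (11 - (2)·0.0000 - (-1)·0.0000) / (7) = 1.5714
  β = (-3 - (-2)·0.0000 - (-2)·0.0000) / (7) = -0.4286
  γ = (-12 - (-4)·0.0000 - (4)·0.0000) / (9) = -1.3333
Iteration 2:
  α = (11 - (2)·-0.4286 - (-1)·-1.3333) / (7) = 1.5034
  β = (-3 - (-2)·1.5714 - (-2)·-1.3333) / (7) = -0.3605
  γ = (-12 - (-4)·1.5714 - (4)·-0.4286) / (9) = -0.4444
Residual b − A·x = (0.7528, 1.6415, -0.5448); ∞-norm = 1.6415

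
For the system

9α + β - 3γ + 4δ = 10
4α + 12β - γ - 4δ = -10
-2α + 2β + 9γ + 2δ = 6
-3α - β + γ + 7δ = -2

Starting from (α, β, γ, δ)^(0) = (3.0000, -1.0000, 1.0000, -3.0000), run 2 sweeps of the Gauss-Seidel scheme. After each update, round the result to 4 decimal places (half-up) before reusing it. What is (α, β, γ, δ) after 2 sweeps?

Iteration 1:
  α = (10 - (1)·-1.0000 - (-3)·1.0000 - (4)·-3.0000) / (9) = 2.8889
  β = (-10 - (4)·2.8889 - (-1)·1.0000 - (-4)·-3.0000) / (12) = -2.7130
  γ = (6 - (-2)·2.8889 - (2)·-2.7130 - (2)·-3.0000) / (9) = 2.5782
  δ = (-2 - (-3)·2.8889 - (-1)·-2.7130 - (1)·2.5782) / (7) = 0.1965
Iteration 2:
  α = (10 - (1)·-2.7130 - (-3)·2.5782 - (4)·0.1965) / (9) = 2.1846
  β = (-10 - (4)·2.1846 - (-1)·2.5782 - (-4)·0.1965) / (12) = -1.2812
  γ = (6 - (-2)·2.1846 - (2)·-1.2812 - (2)·0.1965) / (9) = 1.3932
  δ = (-2 - (-3)·2.1846 - (-1)·-1.2812 - (1)·1.3932) / (7) = 0.2685

(2.1846, -1.2812, 1.3932, 0.2685)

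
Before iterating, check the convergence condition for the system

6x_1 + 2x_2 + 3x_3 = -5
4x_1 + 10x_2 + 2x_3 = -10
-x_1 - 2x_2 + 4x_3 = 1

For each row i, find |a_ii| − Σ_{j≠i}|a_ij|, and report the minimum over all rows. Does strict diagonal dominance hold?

1

row 1: |6| − (2+3) = 1
row 2: |10| − (4+2) = 4
row 3: |4| − (1+2) = 1
minimum over rows = 1 → strictly diagonally dominant (convergence guaranteed)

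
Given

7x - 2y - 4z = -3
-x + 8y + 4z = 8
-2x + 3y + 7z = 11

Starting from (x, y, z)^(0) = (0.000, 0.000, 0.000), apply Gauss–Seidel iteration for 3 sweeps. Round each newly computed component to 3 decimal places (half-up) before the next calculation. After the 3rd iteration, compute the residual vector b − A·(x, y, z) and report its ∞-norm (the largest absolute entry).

Iteration 1:
  x = (-3 - (-2)·0.000 - (-4)·0.000) / (7) = -0.429
  y = (8 - (-1)·-0.429 - (4)·0.000) / (8) = 0.946
  z = (11 - (-2)·-0.429 - (3)·0.946) / (7) = 1.043
Iteration 2:
  x = (-3 - (-2)·0.946 - (-4)·1.043) / (7) = 0.438
  y = (8 - (-1)·0.438 - (4)·1.043) / (8) = 0.533
  z = (11 - (-2)·0.438 - (3)·0.533) / (7) = 1.468
Iteration 3:
  x = (-3 - (-2)·0.533 - (-4)·1.468) / (7) = 0.563
  y = (8 - (-1)·0.563 - (4)·1.468) / (8) = 0.336
  z = (11 - (-2)·0.563 - (3)·0.336) / (7) = 1.588
Residual b − A·x = (0.083, -0.477, 0.002); ∞-norm = 0.477

0.477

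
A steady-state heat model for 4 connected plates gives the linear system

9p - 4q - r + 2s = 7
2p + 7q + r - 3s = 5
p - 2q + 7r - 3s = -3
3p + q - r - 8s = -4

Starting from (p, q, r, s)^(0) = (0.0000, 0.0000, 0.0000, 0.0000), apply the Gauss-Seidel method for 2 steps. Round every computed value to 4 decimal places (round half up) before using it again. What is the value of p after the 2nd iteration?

0.7515

Iteration 1:
  p = (7 - (-4)·0.0000 - (-1)·0.0000 - (2)·0.0000) / (9) = 0.7778
  q = (5 - (2)·0.7778 - (1)·0.0000 - (-3)·0.0000) / (7) = 0.4921
  r = (-3 - (1)·0.7778 - (-2)·0.4921 - (-3)·0.0000) / (7) = -0.3991
  s = (-4 - (3)·0.7778 - (1)·0.4921 - (-1)·-0.3991) / (-8) = 0.9031
Iteration 2:
  p = (7 - (-4)·0.4921 - (-1)·-0.3991 - (2)·0.9031) / (9) = 0.7515
  q = (5 - (2)·0.7515 - (1)·-0.3991 - (-3)·0.9031) / (7) = 0.9436
  r = (-3 - (1)·0.7515 - (-2)·0.9436 - (-3)·0.9031) / (7) = 0.1207
  s = (-4 - (3)·0.7515 - (1)·0.9436 - (-1)·0.1207) / (-8) = 0.8847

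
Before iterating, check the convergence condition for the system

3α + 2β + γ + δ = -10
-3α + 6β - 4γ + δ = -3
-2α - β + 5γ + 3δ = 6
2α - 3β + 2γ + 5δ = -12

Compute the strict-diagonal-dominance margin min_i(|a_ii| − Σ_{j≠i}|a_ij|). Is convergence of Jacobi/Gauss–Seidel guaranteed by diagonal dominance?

row 1: |3| − (2+1+1) = -1
row 2: |6| − (3+4+1) = -2
row 3: |5| − (2+1+3) = -1
row 4: |5| − (2+3+2) = -2
minimum over rows = -2 → not strictly diagonally dominant

-2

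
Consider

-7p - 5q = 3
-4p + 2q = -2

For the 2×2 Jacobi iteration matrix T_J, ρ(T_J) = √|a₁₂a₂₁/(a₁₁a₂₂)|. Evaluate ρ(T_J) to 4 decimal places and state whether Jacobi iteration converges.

a₁₂a₂₁/(a₁₁a₂₂) = (-5)·(-4) / ((-7)·(2)) = -1.428571
ρ = √|-1.428571| = √1.428571 = 1.1952
ρ > 1, so Jacobi diverges

1.1952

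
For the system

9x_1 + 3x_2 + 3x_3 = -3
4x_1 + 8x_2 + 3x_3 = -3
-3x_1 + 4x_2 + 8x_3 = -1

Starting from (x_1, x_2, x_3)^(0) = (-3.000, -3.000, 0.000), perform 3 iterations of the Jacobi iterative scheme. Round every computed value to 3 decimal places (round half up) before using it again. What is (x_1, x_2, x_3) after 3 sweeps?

Iteration 1:
  x_1 = (-3 - (3)·-3.000 - (3)·0.000) / (9) = 0.667
  x_2 = (-3 - (4)·-3.000 - (3)·0.000) / (8) = 1.125
  x_3 = (-1 - (-3)·-3.000 - (4)·-3.000) / (8) = 0.250
Iteration 2:
  x_1 = (-3 - (3)·1.125 - (3)·0.250) / (9) = -0.792
  x_2 = (-3 - (4)·0.667 - (3)·0.250) / (8) = -0.802
  x_3 = (-1 - (-3)·0.667 - (4)·1.125) / (8) = -0.437
Iteration 3:
  x_1 = (-3 - (3)·-0.802 - (3)·-0.437) / (9) = 0.080
  x_2 = (-3 - (4)·-0.792 - (3)·-0.437) / (8) = 0.185
  x_3 = (-1 - (-3)·-0.792 - (4)·-0.802) / (8) = -0.021

(0.080, 0.185, -0.021)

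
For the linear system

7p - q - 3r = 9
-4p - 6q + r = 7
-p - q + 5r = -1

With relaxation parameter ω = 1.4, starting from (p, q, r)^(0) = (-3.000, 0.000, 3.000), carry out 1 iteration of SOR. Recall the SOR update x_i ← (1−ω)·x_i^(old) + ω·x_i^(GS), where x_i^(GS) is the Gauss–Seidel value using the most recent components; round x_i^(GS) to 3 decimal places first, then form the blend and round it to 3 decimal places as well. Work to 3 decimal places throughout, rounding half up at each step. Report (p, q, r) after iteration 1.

(4.799, -5.412, -1.652)

Iteration 1:
  p: GS value = (9 - (-1)·0.000 - (-3)·3.000) / (7) = 2.571;  p ← (1−ω)·-3.000 + ω·2.571 = 4.799
  q: GS value = (7 - (-4)·4.799 - (1)·3.000) / (-6) = -3.866;  q ← (1−ω)·0.000 + ω·-3.866 = -5.412
  r: GS value = (-1 - (-1)·4.799 - (-1)·-5.412) / (5) = -0.323;  r ← (1−ω)·3.000 + ω·-0.323 = -1.652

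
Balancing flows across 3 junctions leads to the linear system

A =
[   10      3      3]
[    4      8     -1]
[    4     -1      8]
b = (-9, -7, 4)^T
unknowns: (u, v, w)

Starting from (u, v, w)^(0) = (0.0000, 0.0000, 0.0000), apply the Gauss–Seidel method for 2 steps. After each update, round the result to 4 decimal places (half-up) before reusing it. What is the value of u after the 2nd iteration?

Iteration 1:
  u = (-9 - (3)·0.0000 - (3)·0.0000) / (10) = -0.9000
  v = (-7 - (4)·-0.9000 - (-1)·0.0000) / (8) = -0.4250
  w = (4 - (4)·-0.9000 - (-1)·-0.4250) / (8) = 0.8969
Iteration 2:
  u = (-9 - (3)·-0.4250 - (3)·0.8969) / (10) = -1.0416
  v = (-7 - (4)·-1.0416 - (-1)·0.8969) / (8) = -0.2421
  w = (4 - (4)·-1.0416 - (-1)·-0.2421) / (8) = 0.9905

-1.0416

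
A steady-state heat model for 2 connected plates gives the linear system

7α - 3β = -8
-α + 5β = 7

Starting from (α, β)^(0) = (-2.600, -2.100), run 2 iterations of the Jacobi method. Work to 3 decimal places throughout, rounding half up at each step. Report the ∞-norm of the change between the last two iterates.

Iteration 1:
  α = (-8 - (-3)·-2.100) / (7) = -2.043
  β = (7 - (-1)·-2.600) / (5) = 0.880
Iteration 2:
  α = (-8 - (-3)·0.880) / (7) = -0.766
  β = (7 - (-1)·-2.043) / (5) = 0.991
Change: (1.277, 0.111) → max |·| = 1.277

1.277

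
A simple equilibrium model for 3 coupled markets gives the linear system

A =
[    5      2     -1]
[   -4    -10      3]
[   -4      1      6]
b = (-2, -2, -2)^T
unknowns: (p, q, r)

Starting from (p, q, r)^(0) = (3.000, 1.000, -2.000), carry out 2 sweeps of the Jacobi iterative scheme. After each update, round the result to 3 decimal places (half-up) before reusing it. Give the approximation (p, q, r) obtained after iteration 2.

(0.540, 1.130, -0.867)

Iteration 1:
  p = (-2 - (2)·1.000 - (-1)·-2.000) / (5) = -1.200
  q = (-2 - (-4)·3.000 - (3)·-2.000) / (-10) = -1.600
  r = (-2 - (-4)·3.000 - (1)·1.000) / (6) = 1.500
Iteration 2:
  p = (-2 - (2)·-1.600 - (-1)·1.500) / (5) = 0.540
  q = (-2 - (-4)·-1.200 - (3)·1.500) / (-10) = 1.130
  r = (-2 - (-4)·-1.200 - (1)·-1.600) / (6) = -0.867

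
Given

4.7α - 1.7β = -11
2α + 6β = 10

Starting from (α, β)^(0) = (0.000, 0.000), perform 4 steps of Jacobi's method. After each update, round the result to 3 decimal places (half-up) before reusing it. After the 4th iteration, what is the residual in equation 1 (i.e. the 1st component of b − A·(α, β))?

-0.160

Iteration 1:
  α = (-11 - (-1.7)·0.000) / (4.7) = -2.340
  β = (10 - (2)·0.000) / (6) = 1.667
Iteration 2:
  α = (-11 - (-1.7)·1.667) / (4.7) = -1.737
  β = (10 - (2)·-2.340) / (6) = 2.447
Iteration 3:
  α = (-11 - (-1.7)·2.447) / (4.7) = -1.455
  β = (10 - (2)·-1.737) / (6) = 2.246
Iteration 4:
  α = (-11 - (-1.7)·2.246) / (4.7) = -1.528
  β = (10 - (2)·-1.455) / (6) = 2.152
Residual b − A·x = (-0.160, 0.144)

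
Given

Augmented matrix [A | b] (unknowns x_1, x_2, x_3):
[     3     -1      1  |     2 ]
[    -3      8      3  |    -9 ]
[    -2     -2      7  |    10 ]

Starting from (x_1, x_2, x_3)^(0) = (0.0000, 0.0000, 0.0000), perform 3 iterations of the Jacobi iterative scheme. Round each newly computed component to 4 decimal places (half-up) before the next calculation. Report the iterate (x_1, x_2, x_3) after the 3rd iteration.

Iteration 1:
  x_1 = (2 - (-1)·0.0000 - (1)·0.0000) / (3) = 0.6667
  x_2 = (-9 - (-3)·0.0000 - (3)·0.0000) / (8) = -1.1250
  x_3 = (10 - (-2)·0.0000 - (-2)·0.0000) / (7) = 1.4286
Iteration 2:
  x_1 = (2 - (-1)·-1.1250 - (1)·1.4286) / (3) = -0.1845
  x_2 = (-9 - (-3)·0.6667 - (3)·1.4286) / (8) = -1.4107
  x_3 = (10 - (-2)·0.6667 - (-2)·-1.1250) / (7) = 1.2976
Iteration 3:
  x_1 = (2 - (-1)·-1.4107 - (1)·1.2976) / (3) = -0.2361
  x_2 = (-9 - (-3)·-0.1845 - (3)·1.2976) / (8) = -1.6808
  x_3 = (10 - (-2)·-0.1845 - (-2)·-1.4107) / (7) = 0.9728

(-0.2361, -1.6808, 0.9728)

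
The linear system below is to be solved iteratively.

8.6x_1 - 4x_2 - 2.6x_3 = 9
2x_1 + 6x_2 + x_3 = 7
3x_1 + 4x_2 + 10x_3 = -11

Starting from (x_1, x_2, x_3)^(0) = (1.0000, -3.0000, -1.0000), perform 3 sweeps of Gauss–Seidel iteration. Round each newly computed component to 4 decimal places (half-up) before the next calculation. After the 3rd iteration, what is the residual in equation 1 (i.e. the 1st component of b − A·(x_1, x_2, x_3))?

0.8351

Iteration 1:
  x_1 = (9 - (-4)·-3.0000 - (-2.6)·-1.0000) / (8.6) = -0.6512
  x_2 = (7 - (2)·-0.6512 - (1)·-1.0000) / (6) = 1.5504
  x_3 = (-11 - (3)·-0.6512 - (4)·1.5504) / (10) = -1.5248
Iteration 2:
  x_1 = (9 - (-4)·1.5504 - (-2.6)·-1.5248) / (8.6) = 1.3066
  x_2 = (7 - (2)·1.3066 - (1)·-1.5248) / (6) = 0.9853
  x_3 = (-11 - (3)·1.3066 - (4)·0.9853) / (10) = -1.8861
Iteration 3:
  x_1 = (9 - (-4)·0.9853 - (-2.6)·-1.8861) / (8.6) = 0.9346
  x_2 = (7 - (2)·0.9346 - (1)·-1.8861) / (6) = 1.1695
  x_3 = (-11 - (3)·0.9346 - (4)·1.1695) / (10) = -1.8482
Residual b − A·x = (0.8351, -0.0380, 0.0002)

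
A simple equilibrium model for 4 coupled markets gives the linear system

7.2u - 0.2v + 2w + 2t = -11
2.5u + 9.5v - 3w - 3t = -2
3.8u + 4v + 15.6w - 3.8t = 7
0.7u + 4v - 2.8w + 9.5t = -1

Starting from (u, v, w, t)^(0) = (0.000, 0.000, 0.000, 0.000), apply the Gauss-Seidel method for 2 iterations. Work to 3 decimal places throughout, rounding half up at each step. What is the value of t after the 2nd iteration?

Iteration 1:
  u = (-11 - (-0.2)·0.000 - (2)·0.000 - (2)·0.000) / (7.2) = -1.528
  v = (-2 - (2.5)·-1.528 - (-3)·0.000 - (-3)·0.000) / (9.5) = 0.192
  w = (7 - (3.8)·-1.528 - (4)·0.192 - (-3.8)·0.000) / (15.6) = 0.772
  t = (-1 - (0.7)·-1.528 - (4)·0.192 - (-2.8)·0.772) / (9.5) = 0.154
Iteration 2:
  u = (-11 - (-0.2)·0.192 - (2)·0.772 - (2)·0.154) / (7.2) = -1.780
  v = (-2 - (2.5)·-1.780 - (-3)·0.772 - (-3)·0.154) / (9.5) = 0.550
  w = (7 - (3.8)·-1.780 - (4)·0.550 - (-3.8)·0.154) / (15.6) = 0.779
  t = (-1 - (0.7)·-1.780 - (4)·0.550 - (-2.8)·0.779) / (9.5) = 0.024

0.024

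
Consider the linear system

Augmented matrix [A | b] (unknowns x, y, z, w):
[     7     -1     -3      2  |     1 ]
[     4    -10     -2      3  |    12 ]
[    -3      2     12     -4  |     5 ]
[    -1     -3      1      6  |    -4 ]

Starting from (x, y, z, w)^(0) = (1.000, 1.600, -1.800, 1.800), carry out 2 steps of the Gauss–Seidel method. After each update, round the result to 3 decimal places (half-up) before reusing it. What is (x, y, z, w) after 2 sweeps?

Iteration 1:
  x = (1 - (-1)·1.600 - (-3)·-1.800 - (2)·1.800) / (7) = -0.914
  y = (12 - (4)·-0.914 - (-2)·-1.800 - (3)·1.800) / (-10) = -0.666
  z = (5 - (-3)·-0.914 - (2)·-0.666 - (-4)·1.800) / (12) = 0.899
  w = (-4 - (-1)·-0.914 - (-3)·-0.666 - (1)·0.899) / (6) = -1.302
Iteration 2:
  x = (1 - (-1)·-0.666 - (-3)·0.899 - (2)·-1.302) / (7) = 0.805
  y = (12 - (4)·0.805 - (-2)·0.899 - (3)·-1.302) / (-10) = -1.448
  z = (5 - (-3)·0.805 - (2)·-1.448 - (-4)·-1.302) / (12) = 0.425
  w = (-4 - (-1)·0.805 - (-3)·-1.448 - (1)·0.425) / (6) = -1.327

(0.805, -1.448, 0.425, -1.327)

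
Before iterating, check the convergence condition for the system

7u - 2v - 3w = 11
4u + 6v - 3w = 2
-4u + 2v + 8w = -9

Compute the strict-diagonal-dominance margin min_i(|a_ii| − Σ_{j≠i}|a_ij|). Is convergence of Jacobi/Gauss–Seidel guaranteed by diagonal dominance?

-1

row 1: |7| − (2+3) = 2
row 2: |6| − (4+3) = -1
row 3: |8| − (4+2) = 2
minimum over rows = -1 → not strictly diagonally dominant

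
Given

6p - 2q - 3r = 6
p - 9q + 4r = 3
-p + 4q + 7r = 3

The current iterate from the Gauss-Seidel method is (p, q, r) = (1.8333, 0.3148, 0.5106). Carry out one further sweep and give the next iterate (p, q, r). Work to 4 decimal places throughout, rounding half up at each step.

(1.3602, 0.0447, 0.5973)

One sweep:
  p = (6 - (-2)·0.3148 - (-3)·0.5106) / (6) = 1.3602
  q = (3 - (1)·1.3602 - (4)·0.5106) / (-9) = 0.0447
  r = (3 - (-1)·1.3602 - (4)·0.0447) / (7) = 0.5973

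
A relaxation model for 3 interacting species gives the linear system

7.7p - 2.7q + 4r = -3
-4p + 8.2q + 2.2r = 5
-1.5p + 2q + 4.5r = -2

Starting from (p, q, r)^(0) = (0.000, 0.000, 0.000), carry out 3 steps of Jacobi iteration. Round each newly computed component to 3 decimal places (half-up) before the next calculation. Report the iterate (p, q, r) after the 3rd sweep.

(0.239, 0.864, -0.666)

Iteration 1:
  p = (-3 - (-2.7)·0.000 - (4)·0.000) / (7.7) = -0.390
  q = (5 - (-4)·0.000 - (2.2)·0.000) / (8.2) = 0.610
  r = (-2 - (-1.5)·0.000 - (2)·0.000) / (4.5) = -0.444
Iteration 2:
  p = (-3 - (-2.7)·0.610 - (4)·-0.444) / (7.7) = 0.055
  q = (5 - (-4)·-0.390 - (2.2)·-0.444) / (8.2) = 0.539
  r = (-2 - (-1.5)·-0.390 - (2)·0.610) / (4.5) = -0.846
Iteration 3:
  p = (-3 - (-2.7)·0.539 - (4)·-0.846) / (7.7) = 0.239
  q = (5 - (-4)·0.055 - (2.2)·-0.846) / (8.2) = 0.864
  r = (-2 - (-1.5)·0.055 - (2)·0.539) / (4.5) = -0.666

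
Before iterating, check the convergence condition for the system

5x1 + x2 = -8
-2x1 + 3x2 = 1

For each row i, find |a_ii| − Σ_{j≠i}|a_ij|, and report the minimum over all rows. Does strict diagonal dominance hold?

1

row 1: |5| − (1) = 4
row 2: |3| − (2) = 1
minimum over rows = 1 → strictly diagonally dominant (convergence guaranteed)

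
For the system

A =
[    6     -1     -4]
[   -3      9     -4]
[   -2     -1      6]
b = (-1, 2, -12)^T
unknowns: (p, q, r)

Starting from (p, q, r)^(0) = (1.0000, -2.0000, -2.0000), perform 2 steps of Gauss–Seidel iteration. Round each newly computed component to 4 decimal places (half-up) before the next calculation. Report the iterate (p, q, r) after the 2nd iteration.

Iteration 1:
  p = (-1 - (-1)·-2.0000 - (-4)·-2.0000) / (6) = -1.8333
  q = (2 - (-3)·-1.8333 - (-4)·-2.0000) / (9) = -1.2778
  r = (-12 - (-2)·-1.8333 - (-1)·-1.2778) / (6) = -2.8241
Iteration 2:
  p = (-1 - (-1)·-1.2778 - (-4)·-2.8241) / (6) = -2.2624
  q = (2 - (-3)·-2.2624 - (-4)·-2.8241) / (9) = -1.7871
  r = (-12 - (-2)·-2.2624 - (-1)·-1.7871) / (6) = -3.0520

(-2.2624, -1.7871, -3.0520)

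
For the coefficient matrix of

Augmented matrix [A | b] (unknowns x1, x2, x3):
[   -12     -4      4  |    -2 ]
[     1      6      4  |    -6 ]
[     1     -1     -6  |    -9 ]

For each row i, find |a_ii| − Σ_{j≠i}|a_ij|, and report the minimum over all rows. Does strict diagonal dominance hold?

1

row 1: |-12| − (4+4) = 4
row 2: |6| − (1+4) = 1
row 3: |-6| − (1+1) = 4
minimum over rows = 1 → strictly diagonally dominant (convergence guaranteed)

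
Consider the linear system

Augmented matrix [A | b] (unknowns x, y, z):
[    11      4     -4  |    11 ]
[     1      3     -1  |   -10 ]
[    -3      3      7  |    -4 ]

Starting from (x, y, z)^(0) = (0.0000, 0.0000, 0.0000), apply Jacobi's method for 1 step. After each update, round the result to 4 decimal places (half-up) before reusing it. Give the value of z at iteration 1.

-0.5714

Iteration 1:
  x = (11 - (4)·0.0000 - (-4)·0.0000) / (11) = 1.0000
  y = (-10 - (1)·0.0000 - (-1)·0.0000) / (3) = -3.3333
  z = (-4 - (-3)·0.0000 - (3)·0.0000) / (7) = -0.5714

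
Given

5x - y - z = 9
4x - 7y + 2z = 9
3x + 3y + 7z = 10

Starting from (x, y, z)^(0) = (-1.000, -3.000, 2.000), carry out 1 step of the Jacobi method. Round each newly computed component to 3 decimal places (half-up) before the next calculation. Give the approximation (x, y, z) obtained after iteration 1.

Iteration 1:
  x = (9 - (-1)·-3.000 - (-1)·2.000) / (5) = 1.600
  y = (9 - (4)·-1.000 - (2)·2.000) / (-7) = -1.286
  z = (10 - (3)·-1.000 - (3)·-3.000) / (7) = 3.143

(1.600, -1.286, 3.143)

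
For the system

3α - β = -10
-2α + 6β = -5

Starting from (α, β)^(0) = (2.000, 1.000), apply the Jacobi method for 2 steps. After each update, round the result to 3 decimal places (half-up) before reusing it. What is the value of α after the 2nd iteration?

-3.389

Iteration 1:
  α = (-10 - (-1)·1.000) / (3) = -3.000
  β = (-5 - (-2)·2.000) / (6) = -0.167
Iteration 2:
  α = (-10 - (-1)·-0.167) / (3) = -3.389
  β = (-5 - (-2)·-3.000) / (6) = -1.833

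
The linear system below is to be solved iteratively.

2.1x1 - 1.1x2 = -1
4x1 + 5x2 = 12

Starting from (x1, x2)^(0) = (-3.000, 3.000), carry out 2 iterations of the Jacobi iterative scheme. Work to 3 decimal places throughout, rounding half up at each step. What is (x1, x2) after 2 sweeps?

Iteration 1:
  x1 = (-1 - (-1.1)·3.000) / (2.1) = 1.095
  x2 = (12 - (4)·-3.000) / (5) = 4.800
Iteration 2:
  x1 = (-1 - (-1.1)·4.800) / (2.1) = 2.038
  x2 = (12 - (4)·1.095) / (5) = 1.524

(2.038, 1.524)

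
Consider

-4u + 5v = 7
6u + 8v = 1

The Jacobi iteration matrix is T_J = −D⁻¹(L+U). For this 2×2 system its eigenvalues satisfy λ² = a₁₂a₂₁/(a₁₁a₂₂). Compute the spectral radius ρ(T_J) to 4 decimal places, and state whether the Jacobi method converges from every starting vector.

0.9682

a₁₂a₂₁/(a₁₁a₂₂) = (5)·(6) / ((-4)·(8)) = -0.937500
ρ = √|-0.937500| = √0.937500 = 0.9682
ρ < 1, so Jacobi converges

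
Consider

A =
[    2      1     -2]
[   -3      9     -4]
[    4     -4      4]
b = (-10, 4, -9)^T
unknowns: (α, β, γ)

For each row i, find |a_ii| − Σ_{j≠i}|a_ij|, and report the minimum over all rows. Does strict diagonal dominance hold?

-4

row 1: |2| − (1+2) = -1
row 2: |9| − (3+4) = 2
row 3: |4| − (4+4) = -4
minimum over rows = -4 → not strictly diagonally dominant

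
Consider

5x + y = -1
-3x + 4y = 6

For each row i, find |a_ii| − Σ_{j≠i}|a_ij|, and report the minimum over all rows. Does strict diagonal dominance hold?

row 1: |5| − (1) = 4
row 2: |4| − (3) = 1
minimum over rows = 1 → strictly diagonally dominant (convergence guaranteed)

1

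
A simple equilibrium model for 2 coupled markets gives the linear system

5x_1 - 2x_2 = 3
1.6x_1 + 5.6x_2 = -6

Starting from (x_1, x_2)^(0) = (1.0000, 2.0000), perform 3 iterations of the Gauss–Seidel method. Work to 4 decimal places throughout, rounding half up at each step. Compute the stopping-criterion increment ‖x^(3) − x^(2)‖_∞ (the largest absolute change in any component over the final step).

0.1587

Iteration 1:
  x_1 = (3 - (-2)·2.0000) / (5) = 1.4000
  x_2 = (-6 - (1.6)·1.4000) / (5.6) = -1.4714
Iteration 2:
  x_1 = (3 - (-2)·-1.4714) / (5) = 0.0114
  x_2 = (-6 - (1.6)·0.0114) / (5.6) = -1.0747
Iteration 3:
  x_1 = (3 - (-2)·-1.0747) / (5) = 0.1701
  x_2 = (-6 - (1.6)·0.1701) / (5.6) = -1.1200
Change: (0.1587, -0.0453) → max |·| = 0.1587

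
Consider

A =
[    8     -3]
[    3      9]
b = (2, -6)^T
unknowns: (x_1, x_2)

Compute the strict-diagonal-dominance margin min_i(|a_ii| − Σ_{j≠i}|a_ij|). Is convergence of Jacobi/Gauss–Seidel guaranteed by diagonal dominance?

row 1: |8| − (3) = 5
row 2: |9| − (3) = 6
minimum over rows = 5 → strictly diagonally dominant (convergence guaranteed)

5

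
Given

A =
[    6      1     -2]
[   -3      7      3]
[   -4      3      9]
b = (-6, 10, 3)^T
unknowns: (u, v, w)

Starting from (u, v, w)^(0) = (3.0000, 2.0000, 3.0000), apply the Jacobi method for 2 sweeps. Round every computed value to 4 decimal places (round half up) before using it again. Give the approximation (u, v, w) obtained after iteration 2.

Iteration 1:
  u = (-6 - (1)·2.0000 - (-2)·3.0000) / (6) = -0.3333
  v = (10 - (-3)·3.0000 - (3)·3.0000) / (7) = 1.4286
  w = (3 - (-4)·3.0000 - (3)·2.0000) / (9) = 1.0000
Iteration 2:
  u = (-6 - (1)·1.4286 - (-2)·1.0000) / (6) = -0.9048
  v = (10 - (-3)·-0.3333 - (3)·1.0000) / (7) = 0.8572
  w = (3 - (-4)·-0.3333 - (3)·1.4286) / (9) = -0.2910

(-0.9048, 0.8572, -0.2910)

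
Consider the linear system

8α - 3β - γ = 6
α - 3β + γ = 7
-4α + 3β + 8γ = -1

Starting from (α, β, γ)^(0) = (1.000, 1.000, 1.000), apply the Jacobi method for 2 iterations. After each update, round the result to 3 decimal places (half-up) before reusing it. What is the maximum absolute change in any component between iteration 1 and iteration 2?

Iteration 1:
  α = (6 - (-3)·1.000 - (-1)·1.000) / (8) = 1.250
  β = (7 - (1)·1.000 - (1)·1.000) / (-3) = -1.667
  γ = (-1 - (-4)·1.000 - (3)·1.000) / (8) = 0.000
Iteration 2:
  α = (6 - (-3)·-1.667 - (-1)·0.000) / (8) = 0.125
  β = (7 - (1)·1.250 - (1)·0.000) / (-3) = -1.917
  γ = (-1 - (-4)·1.250 - (3)·-1.667) / (8) = 1.125
Change: (-1.125, -0.250, 1.125) → max |·| = 1.125

1.125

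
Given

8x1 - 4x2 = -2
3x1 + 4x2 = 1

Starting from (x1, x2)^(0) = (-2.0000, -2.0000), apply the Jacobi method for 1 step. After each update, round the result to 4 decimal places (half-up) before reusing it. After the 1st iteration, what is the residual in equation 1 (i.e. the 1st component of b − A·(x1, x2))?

Iteration 1:
  x1 = (-2 - (-4)·-2.0000) / (8) = -1.2500
  x2 = (1 - (3)·-2.0000) / (4) = 1.7500
Residual b − A·x = (15.0000, -2.2500)

15.0000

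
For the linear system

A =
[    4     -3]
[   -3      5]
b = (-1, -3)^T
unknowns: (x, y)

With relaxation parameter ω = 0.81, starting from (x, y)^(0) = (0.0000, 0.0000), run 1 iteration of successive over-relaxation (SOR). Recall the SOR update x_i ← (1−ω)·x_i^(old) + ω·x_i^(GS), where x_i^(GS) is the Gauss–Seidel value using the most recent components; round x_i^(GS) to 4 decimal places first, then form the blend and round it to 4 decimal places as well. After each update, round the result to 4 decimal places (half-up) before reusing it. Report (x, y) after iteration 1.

(-0.2025, -0.5844)

Iteration 1:
  x: GS value = (-1 - (-3)·0.0000) / (4) = -0.2500;  x ← (1−ω)·0.0000 + ω·-0.2500 = -0.2025
  y: GS value = (-3 - (-3)·-0.2025) / (5) = -0.7215;  y ← (1−ω)·0.0000 + ω·-0.7215 = -0.5844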